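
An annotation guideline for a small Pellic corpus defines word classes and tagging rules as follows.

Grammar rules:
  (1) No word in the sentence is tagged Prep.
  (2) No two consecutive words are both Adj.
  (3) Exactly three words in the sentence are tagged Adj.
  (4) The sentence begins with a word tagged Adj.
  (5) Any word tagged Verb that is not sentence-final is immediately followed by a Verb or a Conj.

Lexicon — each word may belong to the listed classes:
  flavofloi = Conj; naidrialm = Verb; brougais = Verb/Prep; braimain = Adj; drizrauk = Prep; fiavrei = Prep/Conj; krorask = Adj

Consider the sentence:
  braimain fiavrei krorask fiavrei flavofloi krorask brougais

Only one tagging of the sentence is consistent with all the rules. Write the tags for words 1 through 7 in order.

Adj Conj Adj Conj Conj Adj Verb

Candidates per position — 1:braimain {Adj}; 2:fiavrei {Prep,Conj}; 3:krorask {Adj}; 4:fiavrei {Prep,Conj}; 5:flavofloi {Conj}; 6:krorask {Adj}; 7:brougais {Verb,Prep}.
Position 2: Prep is ruled out by rule 1; that leaves Conj.
Position 4: Prep is ruled out by rule 1; that leaves Conj.
Position 7: Prep is ruled out by rule 1; that leaves Verb.
The only consistent sequence is: Adj Conj Adj Conj Conj Adj Verb.
Rule-by-rule: rule 1 holds; rule 2 holds; rule 3 holds; rule 4 holds; rule 5 holds.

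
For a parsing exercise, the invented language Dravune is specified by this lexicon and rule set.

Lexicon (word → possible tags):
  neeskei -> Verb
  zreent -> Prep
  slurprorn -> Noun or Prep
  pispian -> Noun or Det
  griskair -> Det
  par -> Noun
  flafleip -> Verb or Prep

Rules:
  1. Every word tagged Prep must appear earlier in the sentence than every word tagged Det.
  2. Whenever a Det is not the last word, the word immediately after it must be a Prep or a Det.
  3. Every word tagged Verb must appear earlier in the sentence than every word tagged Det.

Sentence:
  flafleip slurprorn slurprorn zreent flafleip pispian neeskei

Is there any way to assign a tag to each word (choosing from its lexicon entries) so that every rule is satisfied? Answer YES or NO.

Candidates per position — 1:flafleip {Verb,Prep}; 2:slurprorn {Noun,Prep}; 3:slurprorn {Noun,Prep}; 4:zreent {Prep}; 5:flafleip {Verb,Prep}; 6:pispian {Noun,Det}; 7:neeskei {Verb}.
One satisfying assignment: Prep Noun Noun Prep Prep Noun Verb.
Verifying each rule — rule 1 ok; rule 2 ok; rule 3 ok.

YES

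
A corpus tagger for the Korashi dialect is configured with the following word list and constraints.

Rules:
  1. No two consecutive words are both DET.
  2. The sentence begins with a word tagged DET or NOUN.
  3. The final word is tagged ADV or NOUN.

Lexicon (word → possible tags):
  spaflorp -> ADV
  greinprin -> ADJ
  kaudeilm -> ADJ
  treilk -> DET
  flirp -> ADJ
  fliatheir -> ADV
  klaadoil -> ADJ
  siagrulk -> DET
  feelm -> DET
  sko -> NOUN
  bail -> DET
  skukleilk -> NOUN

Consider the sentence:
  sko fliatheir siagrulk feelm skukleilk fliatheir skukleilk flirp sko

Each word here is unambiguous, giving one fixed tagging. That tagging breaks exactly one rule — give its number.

1

Fixed tagging: NOUN ADV DET DET NOUN ADV NOUN ADJ NOUN.
Checking each rule: R1 ✗, R2 ✓, R3 ✓.
Only rule 1 fails.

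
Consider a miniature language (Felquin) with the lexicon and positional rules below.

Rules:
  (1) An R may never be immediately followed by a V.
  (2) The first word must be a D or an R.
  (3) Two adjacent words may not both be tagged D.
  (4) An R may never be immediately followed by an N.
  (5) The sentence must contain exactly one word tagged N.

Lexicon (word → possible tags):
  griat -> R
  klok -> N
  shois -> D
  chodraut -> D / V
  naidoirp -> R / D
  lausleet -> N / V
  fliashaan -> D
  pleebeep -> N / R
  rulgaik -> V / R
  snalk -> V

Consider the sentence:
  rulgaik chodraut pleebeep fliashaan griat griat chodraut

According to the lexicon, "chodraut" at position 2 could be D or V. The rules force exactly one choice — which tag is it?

D

Candidates per position — 1:rulgaik {V,R}; 2:chodraut {D,V}; 3:pleebeep {N,R}; 4:fliashaan {D}; 5:griat {R}; 6:griat {R}; 7:chodraut {D,V}.
Word 1 cannot be V — rule 2 would then fail for every completion. It is R.
Word 2 cannot be V — rule 1 would then fail for every completion. It is D.
Word 3 cannot be R — rule 5 would then fail for every completion. It is N.
Word 7 cannot be V — rule 1 would then fail for every completion. It is D.
The only consistent sequence is: R D N D R R D.
Checking: rule 1 ✓; rule 2 ✓; rule 3 ✓; rule 4 ✓; rule 5 ✓.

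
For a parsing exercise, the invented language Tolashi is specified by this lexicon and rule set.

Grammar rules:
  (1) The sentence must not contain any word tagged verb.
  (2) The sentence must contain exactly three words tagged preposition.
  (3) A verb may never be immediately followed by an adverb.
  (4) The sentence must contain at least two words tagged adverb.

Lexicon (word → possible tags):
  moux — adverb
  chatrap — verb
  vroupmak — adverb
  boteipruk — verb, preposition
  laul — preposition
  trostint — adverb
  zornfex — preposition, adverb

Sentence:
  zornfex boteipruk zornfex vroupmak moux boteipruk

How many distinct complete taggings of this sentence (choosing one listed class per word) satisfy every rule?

2

Candidates per position — 1:zornfex {preposition,adverb}; 2:boteipruk {verb,preposition}; 3:zornfex {preposition,adverb}; 4:vroupmak {adverb}; 5:moux {adverb}; 6:boteipruk {verb,preposition}.
There are 16 candidate sequences in total.
The sequences that satisfy every rule: preposition preposition adverb adverb adverb preposition; adverb preposition preposition adverb adverb preposition.
Count = 2.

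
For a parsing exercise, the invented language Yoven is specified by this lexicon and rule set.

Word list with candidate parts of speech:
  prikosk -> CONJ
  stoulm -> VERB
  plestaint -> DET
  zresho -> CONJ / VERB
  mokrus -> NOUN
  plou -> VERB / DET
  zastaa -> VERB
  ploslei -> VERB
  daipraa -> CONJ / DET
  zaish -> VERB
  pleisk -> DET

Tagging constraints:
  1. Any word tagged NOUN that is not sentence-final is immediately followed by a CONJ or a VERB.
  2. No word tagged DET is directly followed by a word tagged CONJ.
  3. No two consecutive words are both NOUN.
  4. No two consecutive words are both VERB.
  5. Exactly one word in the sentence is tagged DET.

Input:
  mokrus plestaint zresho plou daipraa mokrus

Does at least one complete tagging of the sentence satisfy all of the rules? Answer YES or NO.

Candidates per position — 1:mokrus {NOUN}; 2:plestaint {DET}; 3:zresho {CONJ,VERB}; 4:plou {VERB,DET}; 5:daipraa {CONJ,DET}; 6:mokrus {NOUN}.
Rule 1 cannot be satisfied by any choice of tags from the lexicon.
So there is no consistent tagging.

NO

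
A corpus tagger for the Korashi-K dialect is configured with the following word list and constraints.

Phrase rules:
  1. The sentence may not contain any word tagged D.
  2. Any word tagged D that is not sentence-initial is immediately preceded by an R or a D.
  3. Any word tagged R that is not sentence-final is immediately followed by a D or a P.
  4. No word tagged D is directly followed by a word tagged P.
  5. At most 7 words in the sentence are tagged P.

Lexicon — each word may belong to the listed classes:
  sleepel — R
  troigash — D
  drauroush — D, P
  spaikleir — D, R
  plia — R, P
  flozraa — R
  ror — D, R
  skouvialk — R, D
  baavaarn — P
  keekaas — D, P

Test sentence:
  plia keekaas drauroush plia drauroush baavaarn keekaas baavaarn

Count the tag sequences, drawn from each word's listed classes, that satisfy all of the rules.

Candidates per position — 1:plia {R,P}; 2:keekaas {D,P}; 3:drauroush {D,P}; 4:plia {R,P}; 5:drauroush {D,P}; 6:baavaarn {P}; 7:keekaas {D,P}; 8:baavaarn {P}.
There are 64 candidate sequences in total.
The sequences that satisfy every rule: R P P R P P P P; R P P P P P P P; P P P R P P P P.
Count = 3.

3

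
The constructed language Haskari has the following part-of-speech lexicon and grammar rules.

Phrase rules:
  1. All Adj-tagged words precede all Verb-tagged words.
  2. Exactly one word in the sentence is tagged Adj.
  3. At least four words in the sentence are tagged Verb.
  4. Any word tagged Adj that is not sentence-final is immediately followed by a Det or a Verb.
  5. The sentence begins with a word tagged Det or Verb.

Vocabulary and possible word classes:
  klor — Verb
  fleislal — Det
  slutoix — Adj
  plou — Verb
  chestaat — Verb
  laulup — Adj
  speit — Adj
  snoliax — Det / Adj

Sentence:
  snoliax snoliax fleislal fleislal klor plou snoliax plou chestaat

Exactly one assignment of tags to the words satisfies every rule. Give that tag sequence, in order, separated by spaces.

Det Adj Det Det Verb Verb Det Verb Verb

Candidates per position — 1:snoliax {Det,Adj}; 2:snoliax {Det,Adj}; 3:fleislal {Det}; 4:fleislal {Det}; 5:klor {Verb}; 6:plou {Verb}; 7:snoliax {Det,Adj}; 8:plou {Verb}; 9:chestaat {Verb}.
If word 1 were Adj, no tagging could satisfy rule 5; so word 1 is Det.
If word 7 were Adj, no tagging could satisfy rule 1; so word 7 is Det.
If word 2 were Det, no tagging could satisfy rule 2; so word 2 is Adj.
The only consistent sequence is: Det Adj Det Det Verb Verb Det Verb Verb.
Rule-by-rule: rule 1 satisfied; rule 2 satisfied; rule 3 satisfied; rule 4 satisfied; rule 5 satisfied.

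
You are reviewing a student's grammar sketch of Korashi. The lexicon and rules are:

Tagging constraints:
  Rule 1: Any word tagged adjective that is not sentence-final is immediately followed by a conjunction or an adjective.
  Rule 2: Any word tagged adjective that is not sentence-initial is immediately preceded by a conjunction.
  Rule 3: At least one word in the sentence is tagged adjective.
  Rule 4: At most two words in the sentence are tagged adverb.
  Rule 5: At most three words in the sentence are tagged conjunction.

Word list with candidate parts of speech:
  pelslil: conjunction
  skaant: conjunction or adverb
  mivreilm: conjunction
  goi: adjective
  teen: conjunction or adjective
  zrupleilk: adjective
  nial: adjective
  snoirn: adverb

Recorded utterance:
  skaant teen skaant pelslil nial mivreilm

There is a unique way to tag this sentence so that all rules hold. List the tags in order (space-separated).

Candidates per position — 1:skaant {conjunction,adverb}; 2:teen {conjunction,adjective}; 3:skaant {conjunction,adverb}; 4:pelslil {conjunction}; 5:nial {adjective}; 6:mivreilm {conjunction}.
The remaining ambiguous positions (1, 2, 3) are resolved jointly — only one combination satisfies every rule.
So the tagging must be: adverb conjunction adverb conjunction adjective conjunction.
Verifying each rule — rule 1 ✓; rule 2 ✓; rule 3 ✓; rule 4 ✓; rule 5 ✓.

adverb conjunction adverb conjunction adjective conjunction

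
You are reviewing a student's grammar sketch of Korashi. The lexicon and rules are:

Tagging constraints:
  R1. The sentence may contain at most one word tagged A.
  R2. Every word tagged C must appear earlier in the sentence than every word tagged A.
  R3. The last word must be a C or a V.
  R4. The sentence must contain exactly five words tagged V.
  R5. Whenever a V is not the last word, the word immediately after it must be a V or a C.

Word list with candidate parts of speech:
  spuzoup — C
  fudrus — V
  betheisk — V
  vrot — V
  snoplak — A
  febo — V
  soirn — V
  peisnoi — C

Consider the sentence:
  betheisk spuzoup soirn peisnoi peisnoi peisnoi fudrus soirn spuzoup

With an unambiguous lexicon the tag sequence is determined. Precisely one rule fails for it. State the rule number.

Fixed tagging: V C V C C C V V C.
Applying the rules: R1 ✓, R2 ✓, R3 ✓, R4 ✗, R5 ✓.
Only rule 4 fails.

4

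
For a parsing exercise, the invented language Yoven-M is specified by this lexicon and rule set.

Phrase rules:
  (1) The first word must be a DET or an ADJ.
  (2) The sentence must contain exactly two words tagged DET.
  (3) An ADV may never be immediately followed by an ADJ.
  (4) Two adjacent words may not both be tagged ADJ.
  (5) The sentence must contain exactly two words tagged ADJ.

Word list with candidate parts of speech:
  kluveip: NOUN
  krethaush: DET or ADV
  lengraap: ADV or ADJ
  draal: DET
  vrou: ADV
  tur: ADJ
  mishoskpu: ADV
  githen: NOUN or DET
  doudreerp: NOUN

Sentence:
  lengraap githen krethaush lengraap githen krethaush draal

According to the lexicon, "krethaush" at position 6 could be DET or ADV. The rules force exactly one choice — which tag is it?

Candidates per position — 1:lengraap {ADV,ADJ}; 2:githen {NOUN,DET}; 3:krethaush {DET,ADV}; 4:lengraap {ADV,ADJ}; 5:githen {NOUN,DET}; 6:krethaush {DET,ADV}; 7:draal {DET}.
Position 1: ADV is ruled out by rule 1; that leaves ADJ.
Position 4: ADV is ruled out by rule 5; that leaves ADJ.
Position 3: ADV is ruled out by rule 3; that leaves DET.
Position 5: DET is ruled out by rule 2; that leaves NOUN.
Position 6: DET is ruled out by rule 2; that leaves ADV.
Position 2: DET is ruled out by rule 2; that leaves NOUN.
The unique satisfying tagging is: ADJ NOUN DET ADJ NOUN ADV DET.
Checking: rule 1 satisfied; rule 2 satisfied; rule 3 satisfied; rule 4 satisfied; rule 5 satisfied.

ADV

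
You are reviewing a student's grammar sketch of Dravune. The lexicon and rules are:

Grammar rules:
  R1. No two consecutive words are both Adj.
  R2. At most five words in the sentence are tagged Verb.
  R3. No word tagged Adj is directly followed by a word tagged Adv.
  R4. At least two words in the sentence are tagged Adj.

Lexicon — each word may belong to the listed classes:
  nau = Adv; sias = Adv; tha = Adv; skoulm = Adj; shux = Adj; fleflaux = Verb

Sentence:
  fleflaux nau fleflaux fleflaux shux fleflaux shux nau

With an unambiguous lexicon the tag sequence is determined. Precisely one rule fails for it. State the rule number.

Fixed tagging: Verb Adv Verb Verb Adj Verb Adj Adv.
Checking each rule: R1 pass, R2 pass, R3 fail, R4 pass.
Only rule 3 fails.

3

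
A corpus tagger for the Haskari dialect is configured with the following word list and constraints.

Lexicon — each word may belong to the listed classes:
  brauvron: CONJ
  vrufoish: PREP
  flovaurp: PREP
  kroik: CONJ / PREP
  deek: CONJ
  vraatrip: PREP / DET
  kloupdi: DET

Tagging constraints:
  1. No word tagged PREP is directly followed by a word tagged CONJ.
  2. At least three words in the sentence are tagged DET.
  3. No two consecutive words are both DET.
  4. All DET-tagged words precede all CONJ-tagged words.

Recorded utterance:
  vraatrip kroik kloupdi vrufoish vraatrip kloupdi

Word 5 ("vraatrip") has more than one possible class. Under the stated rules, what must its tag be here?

Candidates per position — 1:vraatrip {PREP,DET}; 2:kroik {CONJ,PREP}; 3:kloupdi {DET}; 4:vrufoish {PREP}; 5:vraatrip {PREP,DET}; 6:kloupdi {DET}.
Position 2: tagging it CONJ would leave rule 4 unsatisfiable, so it must be PREP.
Position 5: tagging it DET would leave rule 3 unsatisfiable, so it must be PREP.
Position 1: tagging it PREP would leave rule 2 unsatisfiable, so it must be DET.
That leaves exactly one tagging: DET PREP DET PREP PREP DET.
Check: rule 1 holds; rule 2 holds; rule 3 holds; rule 4 holds.

PREP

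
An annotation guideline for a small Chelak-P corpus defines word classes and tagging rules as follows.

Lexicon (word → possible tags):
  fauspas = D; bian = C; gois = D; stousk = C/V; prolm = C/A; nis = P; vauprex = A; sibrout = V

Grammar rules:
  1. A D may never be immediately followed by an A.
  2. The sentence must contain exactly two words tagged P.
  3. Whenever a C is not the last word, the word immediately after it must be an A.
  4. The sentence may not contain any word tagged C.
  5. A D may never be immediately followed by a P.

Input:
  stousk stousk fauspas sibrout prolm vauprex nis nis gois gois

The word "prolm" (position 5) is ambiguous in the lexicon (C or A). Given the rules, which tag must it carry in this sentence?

A

Candidates per position — 1:stousk {C,V}; 2:stousk {C,V}; 3:fauspas {D}; 4:sibrout {V}; 5:prolm {C,A}; 6:vauprex {A}; 7:nis {P}; 8:nis {P}; 9:gois {D}; 10:gois {D}.
Word 1 cannot be C — rule 3 would then fail for every completion. It is V.
Word 2 cannot be C — rule 3 would then fail for every completion. It is V.
Word 5 cannot be C — rule 4 would then fail for every completion. It is A.
The only consistent sequence is: V V D V A A P P D D.
Checking: rule 1 ok; rule 2 ok; rule 3 ok; rule 4 ok; rule 5 ok.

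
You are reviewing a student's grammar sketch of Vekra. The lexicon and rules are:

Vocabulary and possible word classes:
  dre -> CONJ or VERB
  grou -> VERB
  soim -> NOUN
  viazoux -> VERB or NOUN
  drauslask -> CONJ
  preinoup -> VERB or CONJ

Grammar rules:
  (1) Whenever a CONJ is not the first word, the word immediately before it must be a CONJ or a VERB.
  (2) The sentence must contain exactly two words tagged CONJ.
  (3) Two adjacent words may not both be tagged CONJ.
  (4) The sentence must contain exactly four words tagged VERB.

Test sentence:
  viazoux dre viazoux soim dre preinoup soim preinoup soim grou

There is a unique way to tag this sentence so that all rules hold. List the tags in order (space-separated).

VERB CONJ NOUN NOUN VERB CONJ NOUN VERB NOUN VERB

Candidates per position — 1:viazoux {VERB,NOUN}; 2:dre {CONJ,VERB}; 3:viazoux {VERB,NOUN}; 4:soim {NOUN}; 5:dre {CONJ,VERB}; 6:preinoup {VERB,CONJ}; 7:soim {NOUN}; 8:preinoup {VERB,CONJ}; 9:soim {NOUN}; 10:grou {VERB}.
Word 5 cannot be CONJ — rule 1 would then fail for every completion. It is VERB.
Word 8 cannot be CONJ — rule 1 would then fail for every completion. It is VERB.
Word 2 cannot be VERB — rule 2 would then fail for every completion. It is CONJ.
Word 6 cannot be VERB — rule 2 would then fail for every completion. It is CONJ.
Word 1 cannot be NOUN — rule 1 would then fail for every completion. It is VERB.
Word 3 cannot be VERB — rule 4 would then fail for every completion. It is NOUN.
So the tagging must be: VERB CONJ NOUN NOUN VERB CONJ NOUN VERB NOUN VERB.
Checking: rule 1 ✓; rule 2 ✓; rule 3 ✓; rule 4 ✓.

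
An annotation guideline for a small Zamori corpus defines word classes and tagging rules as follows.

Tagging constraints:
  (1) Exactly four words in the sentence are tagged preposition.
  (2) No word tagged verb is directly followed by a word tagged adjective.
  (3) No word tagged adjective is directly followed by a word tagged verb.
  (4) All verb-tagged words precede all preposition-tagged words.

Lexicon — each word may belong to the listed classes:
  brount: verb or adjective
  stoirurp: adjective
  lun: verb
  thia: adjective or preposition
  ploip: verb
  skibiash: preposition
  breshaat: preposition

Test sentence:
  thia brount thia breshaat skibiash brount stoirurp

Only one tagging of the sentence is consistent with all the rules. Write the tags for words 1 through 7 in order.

preposition adjective preposition preposition preposition adjective adjective

Candidates per position — 1:thia {adjective,preposition}; 2:brount {verb,adjective}; 3:thia {adjective,preposition}; 4:breshaat {preposition}; 5:skibiash {preposition}; 6:brount {verb,adjective}; 7:stoirurp {adjective}.
Position 1: adjective is ruled out by rule 1; that leaves preposition.
Position 2: verb is ruled out by rule 4; that leaves adjective.
Position 3: adjective is ruled out by rule 1; that leaves preposition.
Position 6: verb is ruled out by rule 2; that leaves adjective.
So the tagging must be: preposition adjective preposition preposition preposition adjective adjective.
Rule-by-rule: rule 1 ✓; rule 2 ✓; rule 3 ✓; rule 4 ✓.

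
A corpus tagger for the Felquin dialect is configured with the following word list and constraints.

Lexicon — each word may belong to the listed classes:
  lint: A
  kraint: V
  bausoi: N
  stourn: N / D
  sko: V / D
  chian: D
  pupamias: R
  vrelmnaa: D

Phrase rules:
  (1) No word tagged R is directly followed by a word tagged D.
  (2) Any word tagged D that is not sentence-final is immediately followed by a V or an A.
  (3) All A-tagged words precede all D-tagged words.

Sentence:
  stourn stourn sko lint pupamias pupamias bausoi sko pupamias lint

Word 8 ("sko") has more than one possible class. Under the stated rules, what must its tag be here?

V

Candidates per position — 1:stourn {N,D}; 2:stourn {N,D}; 3:sko {V,D}; 4:lint {A}; 5:pupamias {R}; 6:pupamias {R}; 7:bausoi {N}; 8:sko {V,D}; 9:pupamias {R}; 10:lint {A}.
Position 1: D is ruled out by rule 2; that leaves N.
Position 2: D is ruled out by rule 3; that leaves N.
Position 3: D is ruled out by rule 3; that leaves V.
Position 8: D is ruled out by rule 2; that leaves V.
So the tagging must be: N N V A R R N V R A.
Verifying each rule — rule 1 satisfied; rule 2 satisfied; rule 3 satisfied.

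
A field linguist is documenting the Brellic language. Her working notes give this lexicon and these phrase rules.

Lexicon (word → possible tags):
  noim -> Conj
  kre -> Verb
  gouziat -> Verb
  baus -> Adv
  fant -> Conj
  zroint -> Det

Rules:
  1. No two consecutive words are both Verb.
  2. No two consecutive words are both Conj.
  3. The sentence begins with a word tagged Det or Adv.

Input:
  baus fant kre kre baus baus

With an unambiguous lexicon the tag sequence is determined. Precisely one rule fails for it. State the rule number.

Fixed tagging: Adv Conj Verb Verb Adv Adv.
Rule check: R1 violated, R2 holds, R3 holds.
Only rule 1 fails.

1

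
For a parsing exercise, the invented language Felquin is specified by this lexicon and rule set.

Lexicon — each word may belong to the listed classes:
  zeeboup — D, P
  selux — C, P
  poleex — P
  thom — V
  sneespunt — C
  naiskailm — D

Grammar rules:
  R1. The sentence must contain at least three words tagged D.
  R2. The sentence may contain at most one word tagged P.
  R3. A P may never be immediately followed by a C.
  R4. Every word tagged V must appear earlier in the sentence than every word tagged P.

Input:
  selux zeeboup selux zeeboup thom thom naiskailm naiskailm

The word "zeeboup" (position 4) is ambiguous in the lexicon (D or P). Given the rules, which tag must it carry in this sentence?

D

Candidates per position — 1:selux {C,P}; 2:zeeboup {D,P}; 3:selux {C,P}; 4:zeeboup {D,P}; 5:thom {V}; 6:thom {V}; 7:naiskailm {D}; 8:naiskailm {D}.
Position 1: P is ruled out by rule 4; that leaves C.
Position 2: P is ruled out by rule 4; that leaves D.
Position 3: P is ruled out by rule 4; that leaves C.
Position 4: P is ruled out by rule 4; that leaves D.
That leaves exactly one tagging: C D C D V V D D.
Verifying each rule — rule 1 satisfied; rule 2 satisfied; rule 3 satisfied; rule 4 satisfied.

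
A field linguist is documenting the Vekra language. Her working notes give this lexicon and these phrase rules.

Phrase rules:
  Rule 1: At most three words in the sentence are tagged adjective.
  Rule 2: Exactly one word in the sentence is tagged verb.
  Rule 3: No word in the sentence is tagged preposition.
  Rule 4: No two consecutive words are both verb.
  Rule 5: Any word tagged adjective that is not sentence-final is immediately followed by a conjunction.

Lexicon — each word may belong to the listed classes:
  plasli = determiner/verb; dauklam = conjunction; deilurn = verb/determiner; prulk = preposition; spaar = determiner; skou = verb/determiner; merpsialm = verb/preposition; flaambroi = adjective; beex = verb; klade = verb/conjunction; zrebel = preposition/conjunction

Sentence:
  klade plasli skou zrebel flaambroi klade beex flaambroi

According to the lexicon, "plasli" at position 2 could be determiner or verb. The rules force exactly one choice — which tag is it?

determiner

Candidates per position — 1:klade {verb,conjunction}; 2:plasli {determiner,verb}; 3:skou {verb,determiner}; 4:zrebel {preposition,conjunction}; 5:flaambroi {adjective}; 6:klade {verb,conjunction}; 7:beex {verb}; 8:flaambroi {adjective}.
Position 1: verb is ruled out by rule 2; that leaves conjunction.
Position 2: verb is ruled out by rule 2; that leaves determiner.
Position 3: verb is ruled out by rule 2; that leaves determiner.
Position 4: preposition is ruled out by rule 3; that leaves conjunction.
Position 6: verb is ruled out by rule 2; that leaves conjunction.
The unique satisfying tagging is: conjunction determiner determiner conjunction adjective conjunction verb adjective.
Checking: rule 1 ok; rule 2 ok; rule 3 ok; rule 4 ok; rule 5 ok.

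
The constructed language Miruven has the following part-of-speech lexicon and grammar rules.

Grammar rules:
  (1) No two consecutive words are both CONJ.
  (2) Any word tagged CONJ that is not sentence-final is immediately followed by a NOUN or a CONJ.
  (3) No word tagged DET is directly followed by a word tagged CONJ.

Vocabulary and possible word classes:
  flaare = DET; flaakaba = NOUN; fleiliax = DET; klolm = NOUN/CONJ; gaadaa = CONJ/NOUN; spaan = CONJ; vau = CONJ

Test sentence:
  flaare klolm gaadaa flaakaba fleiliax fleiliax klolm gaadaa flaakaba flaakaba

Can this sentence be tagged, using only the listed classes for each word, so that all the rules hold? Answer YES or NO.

Candidates per position — 1:flaare {DET}; 2:klolm {NOUN,CONJ}; 3:gaadaa {CONJ,NOUN}; 4:flaakaba {NOUN}; 5:fleiliax {DET}; 6:fleiliax {DET}; 7:klolm {NOUN,CONJ}; 8:gaadaa {CONJ,NOUN}; 9:flaakaba {NOUN}; 10:flaakaba {NOUN}.
One satisfying assignment: DET NOUN CONJ NOUN DET DET NOUN NOUN NOUN NOUN.
Check: rule 1 holds; rule 2 holds; rule 3 holds.

YES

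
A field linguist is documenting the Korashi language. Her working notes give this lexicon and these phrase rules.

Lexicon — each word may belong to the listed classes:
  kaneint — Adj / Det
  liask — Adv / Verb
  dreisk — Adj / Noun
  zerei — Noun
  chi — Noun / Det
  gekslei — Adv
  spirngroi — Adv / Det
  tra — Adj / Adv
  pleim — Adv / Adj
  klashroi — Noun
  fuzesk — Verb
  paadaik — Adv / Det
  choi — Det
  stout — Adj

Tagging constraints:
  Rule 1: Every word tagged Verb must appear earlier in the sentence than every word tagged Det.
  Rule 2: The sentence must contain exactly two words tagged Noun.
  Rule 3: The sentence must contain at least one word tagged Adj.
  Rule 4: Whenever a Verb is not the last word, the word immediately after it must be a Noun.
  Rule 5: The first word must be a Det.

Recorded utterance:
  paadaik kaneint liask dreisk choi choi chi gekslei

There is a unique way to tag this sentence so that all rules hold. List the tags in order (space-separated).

Det Adj Adv Noun Det Det Noun Adv

Candidates per position — 1:paadaik {Adv,Det}; 2:kaneint {Adj,Det}; 3:liask {Adv,Verb}; 4:dreisk {Adj,Noun}; 5:choi {Det}; 6:choi {Det}; 7:chi {Noun,Det}; 8:gekslei {Adv}.
If word 1 were Adv, no tagging could satisfy rule 5; so word 1 is Det.
If word 3 were Verb, no tagging could satisfy rule 1; so word 3 is Adv.
If word 4 were Adj, no tagging could satisfy rule 2; so word 4 is Noun.
If word 7 were Det, no tagging could satisfy rule 2; so word 7 is Noun.
If word 2 were Det, no tagging could satisfy rule 3; so word 2 is Adj.
The unique satisfying tagging is: Det Adj Adv Noun Det Det Noun Adv.
Check: rule 1 satisfied; rule 2 satisfied; rule 3 satisfied; rule 4 satisfied; rule 5 satisfied.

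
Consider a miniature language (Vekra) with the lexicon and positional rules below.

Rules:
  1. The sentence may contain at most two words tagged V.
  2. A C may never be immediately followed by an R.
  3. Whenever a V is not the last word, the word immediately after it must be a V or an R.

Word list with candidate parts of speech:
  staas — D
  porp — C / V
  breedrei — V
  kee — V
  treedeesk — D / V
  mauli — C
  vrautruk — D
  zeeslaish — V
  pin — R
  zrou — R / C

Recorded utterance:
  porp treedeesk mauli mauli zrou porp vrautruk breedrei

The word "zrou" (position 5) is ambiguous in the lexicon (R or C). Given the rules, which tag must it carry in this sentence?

C

Candidates per position — 1:porp {C,V}; 2:treedeesk {D,V}; 3:mauli {C}; 4:mauli {C}; 5:zrou {R,C}; 6:porp {C,V}; 7:vrautruk {D}; 8:breedrei {V}.
Position 1: V is ruled out by rule 3; that leaves C.
Position 2: V is ruled out by rule 3; that leaves D.
Position 5: R is ruled out by rule 2; that leaves C.
Position 6: V is ruled out by rule 3; that leaves C.
That leaves exactly one tagging: C D C C C C D V.
Verifying each rule — rule 1 ok; rule 2 ok; rule 3 ok.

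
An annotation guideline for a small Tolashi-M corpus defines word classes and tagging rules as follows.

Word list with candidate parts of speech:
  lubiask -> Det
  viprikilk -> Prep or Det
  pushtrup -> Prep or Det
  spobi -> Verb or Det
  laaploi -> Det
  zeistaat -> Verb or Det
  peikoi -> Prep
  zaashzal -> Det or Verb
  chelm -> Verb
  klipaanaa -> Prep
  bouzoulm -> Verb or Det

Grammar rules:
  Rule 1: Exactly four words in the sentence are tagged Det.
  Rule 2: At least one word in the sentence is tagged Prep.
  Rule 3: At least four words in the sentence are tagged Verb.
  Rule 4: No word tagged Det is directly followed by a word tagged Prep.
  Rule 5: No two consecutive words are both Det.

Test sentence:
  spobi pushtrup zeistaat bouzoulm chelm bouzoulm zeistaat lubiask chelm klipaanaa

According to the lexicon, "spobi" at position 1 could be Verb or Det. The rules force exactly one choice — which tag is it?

Verb

Candidates per position — 1:spobi {Verb,Det}; 2:pushtrup {Prep,Det}; 3:zeistaat {Verb,Det}; 4:bouzoulm {Verb,Det}; 5:chelm {Verb}; 6:bouzoulm {Verb,Det}; 7:zeistaat {Verb,Det}; 8:lubiask {Det}; 9:chelm {Verb}; 10:klipaanaa {Prep}.
Position 7: Det is ruled out by rule 5; that leaves Verb.
Position 1: the remaining choice is settled jointly with positions 2, 3, 4, 6 — only Verb at position 1 is part of a tagging that satisfies every rule.
The unique satisfying tagging is: Verb Det Verb Det Verb Det Verb Det Verb Prep.
Verifying each rule — rule 1 holds; rule 2 holds; rule 3 holds; rule 4 holds; rule 5 holds.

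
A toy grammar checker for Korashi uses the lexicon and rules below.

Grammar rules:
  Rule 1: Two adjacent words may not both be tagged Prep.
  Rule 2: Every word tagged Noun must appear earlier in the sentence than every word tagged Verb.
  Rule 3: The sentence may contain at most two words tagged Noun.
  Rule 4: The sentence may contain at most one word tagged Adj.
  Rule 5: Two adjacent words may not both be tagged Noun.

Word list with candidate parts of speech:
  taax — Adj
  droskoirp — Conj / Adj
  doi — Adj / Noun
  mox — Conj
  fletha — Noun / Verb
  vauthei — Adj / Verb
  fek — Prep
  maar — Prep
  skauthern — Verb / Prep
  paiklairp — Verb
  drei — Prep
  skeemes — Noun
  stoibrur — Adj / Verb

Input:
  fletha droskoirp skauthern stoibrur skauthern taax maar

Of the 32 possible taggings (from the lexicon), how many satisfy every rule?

8

Candidates per position — 1:fletha {Noun,Verb}; 2:droskoirp {Conj,Adj}; 3:skauthern {Verb,Prep}; 4:stoibrur {Adj,Verb}; 5:skauthern {Verb,Prep}; 6:taax {Adj}; 7:maar {Prep}.
There are 32 candidate sequences in total.
Checking each against the rules leaves 8 sequences.
Count = 8.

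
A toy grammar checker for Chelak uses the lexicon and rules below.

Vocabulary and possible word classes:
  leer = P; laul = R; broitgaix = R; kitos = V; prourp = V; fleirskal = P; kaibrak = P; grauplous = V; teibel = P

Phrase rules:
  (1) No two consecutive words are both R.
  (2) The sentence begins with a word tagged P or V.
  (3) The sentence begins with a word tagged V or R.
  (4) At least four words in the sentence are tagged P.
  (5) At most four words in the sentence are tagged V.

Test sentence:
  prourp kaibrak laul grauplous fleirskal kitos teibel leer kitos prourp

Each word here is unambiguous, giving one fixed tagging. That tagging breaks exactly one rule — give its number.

5

Fixed tagging: V P R V P V P P V V.
Checking each rule: R1 ✓, R2 ✓, R3 ✓, R4 ✓, R5 ✗.
Only rule 5 fails.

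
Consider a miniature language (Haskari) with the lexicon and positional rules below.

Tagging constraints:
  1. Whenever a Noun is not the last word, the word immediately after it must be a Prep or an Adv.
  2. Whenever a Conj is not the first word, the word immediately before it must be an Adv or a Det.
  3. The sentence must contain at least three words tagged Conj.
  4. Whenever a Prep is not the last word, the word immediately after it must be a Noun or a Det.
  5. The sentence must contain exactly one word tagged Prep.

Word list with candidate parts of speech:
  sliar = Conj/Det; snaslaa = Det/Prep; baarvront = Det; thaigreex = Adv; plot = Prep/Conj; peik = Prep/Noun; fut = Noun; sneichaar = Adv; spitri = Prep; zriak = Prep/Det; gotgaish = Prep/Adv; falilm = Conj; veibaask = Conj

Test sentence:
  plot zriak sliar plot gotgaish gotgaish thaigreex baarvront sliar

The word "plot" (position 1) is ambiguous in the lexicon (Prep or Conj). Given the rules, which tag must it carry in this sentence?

Candidates per position — 1:plot {Prep,Conj}; 2:zriak {Prep,Det}; 3:sliar {Conj,Det}; 4:plot {Prep,Conj}; 5:gotgaish {Prep,Adv}; 6:gotgaish {Prep,Adv}; 7:thaigreex {Adv}; 8:baarvront {Det}; 9:sliar {Conj,Det}.
At position 4, choosing Prep makes rule 4 impossible to satisfy; hence Conj.
At position 5, choosing Prep makes rule 4 impossible to satisfy; hence Adv.
At position 6, choosing Prep makes rule 4 impossible to satisfy; hence Adv.
At position 3, choosing Conj makes rule 2 impossible to satisfy; hence Det.
At position 9, choosing Det makes rule 3 impossible to satisfy; hence Conj.
At position 1, choosing Prep makes rule 3 impossible to satisfy; hence Conj.
At position 2, choosing Det makes rule 5 impossible to satisfy; hence Prep.
The only consistent sequence is: Conj Prep Det Conj Adv Adv Adv Det Conj.
Verifying each rule — rule 1 ok; rule 2 ok; rule 3 ok; rule 4 ok; rule 5 ok.

Conj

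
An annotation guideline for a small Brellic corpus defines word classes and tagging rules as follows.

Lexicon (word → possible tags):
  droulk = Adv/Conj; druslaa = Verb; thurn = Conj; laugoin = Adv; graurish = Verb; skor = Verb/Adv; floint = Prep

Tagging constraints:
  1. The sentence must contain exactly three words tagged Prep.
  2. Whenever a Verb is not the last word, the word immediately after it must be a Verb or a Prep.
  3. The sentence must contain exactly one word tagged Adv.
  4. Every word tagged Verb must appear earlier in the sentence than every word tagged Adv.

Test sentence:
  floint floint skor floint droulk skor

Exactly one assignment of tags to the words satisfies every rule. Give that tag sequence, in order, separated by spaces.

Candidates per position — 1:floint {Prep}; 2:floint {Prep}; 3:skor {Verb,Adv}; 4:floint {Prep}; 5:droulk {Adv,Conj}; 6:skor {Verb,Adv}.
The remaining ambiguous positions (3, 5, 6) are resolved jointly — only one combination satisfies every rule.
The unique satisfying tagging is: Prep Prep Verb Prep Conj Adv.
Rule-by-rule: rule 1 holds; rule 2 holds; rule 3 holds; rule 4 holds.

Prep Prep Verb Prep Conj Adv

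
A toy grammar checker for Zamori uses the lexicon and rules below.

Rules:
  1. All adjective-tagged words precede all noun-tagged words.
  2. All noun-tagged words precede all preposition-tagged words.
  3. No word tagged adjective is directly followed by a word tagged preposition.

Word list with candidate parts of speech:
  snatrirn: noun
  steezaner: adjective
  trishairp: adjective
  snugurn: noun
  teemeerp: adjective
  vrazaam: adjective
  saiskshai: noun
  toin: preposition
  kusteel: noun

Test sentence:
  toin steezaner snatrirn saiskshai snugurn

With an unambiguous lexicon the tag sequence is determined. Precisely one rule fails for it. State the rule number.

Fixed tagging: preposition adjective noun noun noun.
Applying the rules: R1 holds, R2 violated, R3 holds.
Only rule 2 fails.

2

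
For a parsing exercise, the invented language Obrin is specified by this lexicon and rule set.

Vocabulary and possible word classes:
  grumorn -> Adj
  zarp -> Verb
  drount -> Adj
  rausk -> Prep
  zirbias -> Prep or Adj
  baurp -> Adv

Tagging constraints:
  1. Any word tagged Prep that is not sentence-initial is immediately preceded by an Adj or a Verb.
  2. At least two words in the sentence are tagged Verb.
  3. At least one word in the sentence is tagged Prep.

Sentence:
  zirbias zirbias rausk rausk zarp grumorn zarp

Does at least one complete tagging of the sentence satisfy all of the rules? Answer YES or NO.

NO

Candidates per position — 1:zirbias {Prep,Adj}; 2:zirbias {Prep,Adj}; 3:rausk {Prep}; 4:rausk {Prep}; 5:zarp {Verb}; 6:grumorn {Adj}; 7:zarp {Verb}.
Rule 1 cannot be satisfied by any choice of tags from the lexicon.
So there is no consistent tagging.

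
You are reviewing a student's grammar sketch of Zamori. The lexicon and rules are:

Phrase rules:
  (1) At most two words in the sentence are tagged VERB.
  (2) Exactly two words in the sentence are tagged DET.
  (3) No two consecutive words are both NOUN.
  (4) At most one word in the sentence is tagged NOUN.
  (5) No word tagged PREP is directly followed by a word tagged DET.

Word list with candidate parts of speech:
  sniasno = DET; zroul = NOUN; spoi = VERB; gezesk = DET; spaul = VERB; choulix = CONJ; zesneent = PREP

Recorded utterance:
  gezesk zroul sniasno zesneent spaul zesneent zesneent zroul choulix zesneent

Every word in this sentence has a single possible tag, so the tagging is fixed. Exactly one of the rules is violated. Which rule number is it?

Fixed tagging: DET NOUN DET PREP VERB PREP PREP NOUN CONJ PREP.
Checking each rule: R1 ✓, R2 ✓, R3 ✓, R4 ✗, R5 ✓.
Only rule 4 fails.

4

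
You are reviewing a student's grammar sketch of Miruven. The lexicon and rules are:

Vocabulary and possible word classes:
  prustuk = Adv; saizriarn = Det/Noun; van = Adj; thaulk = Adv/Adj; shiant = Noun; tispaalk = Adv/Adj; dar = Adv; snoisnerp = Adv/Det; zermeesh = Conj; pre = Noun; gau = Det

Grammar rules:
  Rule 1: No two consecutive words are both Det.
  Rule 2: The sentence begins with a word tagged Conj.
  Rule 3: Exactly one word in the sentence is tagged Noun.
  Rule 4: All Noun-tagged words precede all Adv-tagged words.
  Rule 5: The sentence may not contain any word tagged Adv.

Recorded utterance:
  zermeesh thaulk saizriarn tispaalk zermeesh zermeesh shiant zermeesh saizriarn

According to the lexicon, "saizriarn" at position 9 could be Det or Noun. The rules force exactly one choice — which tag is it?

Det

Candidates per position — 1:zermeesh {Conj}; 2:thaulk {Adv,Adj}; 3:saizriarn {Det,Noun}; 4:tispaalk {Adv,Adj}; 5:zermeesh {Conj}; 6:zermeesh {Conj}; 7:shiant {Noun}; 8:zermeesh {Conj}; 9:saizriarn {Det,Noun}.
If word 2 were Adv, no tagging could satisfy rule 4; so word 2 is Adj.
If word 3 were Noun, no tagging could satisfy rule 3; so word 3 is Det.
If word 4 were Adv, no tagging could satisfy rule 4; so word 4 is Adj.
If word 9 were Noun, no tagging could satisfy rule 3; so word 9 is Det.
So the tagging must be: Conj Adj Det Adj Conj Conj Noun Conj Det.
Verifying each rule — rule 1 ✓; rule 2 ✓; rule 3 ✓; rule 4 ✓; rule 5 ✓.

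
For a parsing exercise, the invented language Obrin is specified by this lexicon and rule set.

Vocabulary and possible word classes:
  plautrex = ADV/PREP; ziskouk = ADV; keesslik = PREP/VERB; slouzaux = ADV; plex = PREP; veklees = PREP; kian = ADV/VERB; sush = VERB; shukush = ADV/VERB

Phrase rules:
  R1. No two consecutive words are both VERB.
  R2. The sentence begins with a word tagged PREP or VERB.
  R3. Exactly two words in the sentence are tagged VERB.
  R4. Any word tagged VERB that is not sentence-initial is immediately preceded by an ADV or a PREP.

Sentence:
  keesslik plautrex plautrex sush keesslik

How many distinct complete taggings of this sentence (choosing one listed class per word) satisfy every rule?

4

Candidates per position — 1:keesslik {PREP,VERB}; 2:plautrex {ADV,PREP}; 3:plautrex {ADV,PREP}; 4:sush {VERB}; 5:keesslik {PREP,VERB}.
There are 16 candidate sequences in total.
The sequences that satisfy every rule: VERB ADV ADV VERB PREP; VERB ADV PREP VERB PREP; VERB PREP ADV VERB PREP; VERB PREP PREP VERB PREP.
Count = 4.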